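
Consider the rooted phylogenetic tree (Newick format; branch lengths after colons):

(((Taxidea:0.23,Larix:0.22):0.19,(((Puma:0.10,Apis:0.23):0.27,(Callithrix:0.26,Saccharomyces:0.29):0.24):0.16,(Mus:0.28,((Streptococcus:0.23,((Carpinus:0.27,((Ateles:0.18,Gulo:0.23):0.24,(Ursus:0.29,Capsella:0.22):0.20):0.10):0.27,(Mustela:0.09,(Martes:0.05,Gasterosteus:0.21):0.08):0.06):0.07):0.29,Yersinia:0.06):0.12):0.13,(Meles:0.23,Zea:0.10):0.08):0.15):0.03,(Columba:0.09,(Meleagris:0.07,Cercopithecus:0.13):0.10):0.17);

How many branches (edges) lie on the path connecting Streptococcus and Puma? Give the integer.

The MRCA of Streptococcus and Puma is the node subtending (((Puma,Apis),(Callithrix,Saccharomyces)),(Mus,((Streptococcus,((Carpinus,((Ateles,Gulo),(Ursus,Capsella))),(Mustela,(Martes,Gasterosteus)))),Yersinia)),(Meles,Zea)).
From Streptococcus up to that node: 4 branches. From Puma up to the same node: 3 branches. Total: 4 + 3 = 7.

7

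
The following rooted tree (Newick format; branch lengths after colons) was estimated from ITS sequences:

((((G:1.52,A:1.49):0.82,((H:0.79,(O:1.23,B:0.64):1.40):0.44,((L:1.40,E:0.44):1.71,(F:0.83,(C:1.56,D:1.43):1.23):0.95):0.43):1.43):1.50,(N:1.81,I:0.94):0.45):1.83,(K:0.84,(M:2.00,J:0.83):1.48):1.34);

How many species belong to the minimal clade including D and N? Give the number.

12

The MRCA of D and N is the node subtending (((G,A),((H,(O,B)),((L,E),(F,(C,D))))),(N,I)).
That clade contains 12 terminal taxa: A, B, C, D, E, F, G, H, I, L, N, O.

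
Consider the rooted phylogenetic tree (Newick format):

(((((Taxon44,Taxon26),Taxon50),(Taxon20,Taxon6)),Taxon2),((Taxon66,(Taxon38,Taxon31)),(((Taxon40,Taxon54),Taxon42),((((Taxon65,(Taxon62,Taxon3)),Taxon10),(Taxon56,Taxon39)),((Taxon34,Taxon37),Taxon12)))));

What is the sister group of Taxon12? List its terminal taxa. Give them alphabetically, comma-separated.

Taxon34, Taxon37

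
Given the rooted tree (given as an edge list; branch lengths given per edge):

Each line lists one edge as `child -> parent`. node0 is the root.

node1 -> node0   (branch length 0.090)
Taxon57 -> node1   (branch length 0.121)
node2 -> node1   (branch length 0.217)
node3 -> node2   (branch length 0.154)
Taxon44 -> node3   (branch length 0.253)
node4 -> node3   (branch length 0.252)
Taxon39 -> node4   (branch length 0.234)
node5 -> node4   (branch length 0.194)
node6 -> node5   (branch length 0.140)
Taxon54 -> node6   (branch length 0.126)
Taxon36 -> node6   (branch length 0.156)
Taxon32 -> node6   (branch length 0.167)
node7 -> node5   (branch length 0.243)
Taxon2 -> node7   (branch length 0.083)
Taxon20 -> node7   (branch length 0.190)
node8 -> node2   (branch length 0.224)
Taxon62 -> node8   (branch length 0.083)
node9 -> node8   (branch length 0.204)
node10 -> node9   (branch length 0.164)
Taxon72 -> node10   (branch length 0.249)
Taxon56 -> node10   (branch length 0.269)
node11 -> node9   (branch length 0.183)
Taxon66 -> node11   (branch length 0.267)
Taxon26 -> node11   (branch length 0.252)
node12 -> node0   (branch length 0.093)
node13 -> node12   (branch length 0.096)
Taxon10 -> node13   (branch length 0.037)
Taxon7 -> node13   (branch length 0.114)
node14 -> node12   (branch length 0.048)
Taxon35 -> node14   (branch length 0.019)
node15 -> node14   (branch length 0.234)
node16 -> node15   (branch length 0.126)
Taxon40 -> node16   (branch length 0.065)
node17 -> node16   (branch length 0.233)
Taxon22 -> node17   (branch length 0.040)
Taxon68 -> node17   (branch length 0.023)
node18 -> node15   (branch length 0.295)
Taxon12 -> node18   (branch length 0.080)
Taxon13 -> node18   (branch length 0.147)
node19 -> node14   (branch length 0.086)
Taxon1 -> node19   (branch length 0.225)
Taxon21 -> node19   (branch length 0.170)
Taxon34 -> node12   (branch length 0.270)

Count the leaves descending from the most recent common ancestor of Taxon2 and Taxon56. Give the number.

The MRCA of Taxon2 and Taxon56 is the node subtending ((Taxon44,(Taxon39,((Taxon54,Taxon36,Taxon32),(Taxon2,Taxon20)))),(Taxon62,((Taxon72,Taxon56),(Taxon66,Taxon26)))).
That clade contains 12 terminal taxa: Taxon2, Taxon20, Taxon26, Taxon32, Taxon36, Taxon39, Taxon44, Taxon54, Taxon56, Taxon62, Taxon66, Taxon72.

12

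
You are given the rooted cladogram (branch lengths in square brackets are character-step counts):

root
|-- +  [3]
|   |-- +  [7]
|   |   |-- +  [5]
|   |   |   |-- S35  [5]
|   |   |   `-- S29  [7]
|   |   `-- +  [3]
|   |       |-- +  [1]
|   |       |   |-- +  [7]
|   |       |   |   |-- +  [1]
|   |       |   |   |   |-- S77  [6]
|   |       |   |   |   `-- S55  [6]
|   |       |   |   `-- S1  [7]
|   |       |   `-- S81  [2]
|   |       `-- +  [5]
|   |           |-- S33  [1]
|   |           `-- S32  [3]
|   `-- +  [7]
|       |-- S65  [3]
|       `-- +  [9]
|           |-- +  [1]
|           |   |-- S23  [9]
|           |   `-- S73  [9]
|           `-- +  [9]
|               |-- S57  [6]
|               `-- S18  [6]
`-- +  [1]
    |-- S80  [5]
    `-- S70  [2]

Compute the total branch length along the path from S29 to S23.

The path runs S29 → … → MRCA → … → S23; the MRCA is the node subtending (((S35,S29),((((S77,S55),S1),S81),(S33,S32))),(S65,((S23,S73),(S57,S18)))).
Branch lengths along that path: 7 + 5 + 7 + 7 + 9 + 1 + 9 = 45.

45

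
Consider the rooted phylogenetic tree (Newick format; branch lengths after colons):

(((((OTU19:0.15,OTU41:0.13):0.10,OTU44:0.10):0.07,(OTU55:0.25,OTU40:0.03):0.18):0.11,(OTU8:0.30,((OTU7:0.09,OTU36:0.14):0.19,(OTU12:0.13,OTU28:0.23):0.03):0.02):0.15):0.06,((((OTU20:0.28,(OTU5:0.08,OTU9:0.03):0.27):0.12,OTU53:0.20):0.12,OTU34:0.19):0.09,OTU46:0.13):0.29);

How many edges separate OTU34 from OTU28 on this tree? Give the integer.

8

The MRCA of OTU34 and OTU28 is the root of the tree.
From OTU34 up to that node: 3 branches. From OTU28 up to the same node: 5 branches. Total: 3 + 5 = 8.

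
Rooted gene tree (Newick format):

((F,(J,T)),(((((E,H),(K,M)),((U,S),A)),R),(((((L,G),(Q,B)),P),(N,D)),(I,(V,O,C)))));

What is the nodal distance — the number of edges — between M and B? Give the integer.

The MRCA of M and B is the node subtending (((((E,H),(K,M)),((U,S),A)),R),(((((L,G),(Q,B)),P),(N,D)),(I,(V,O,C)))).
From M up to that node: 5 branches. From B up to the same node: 6 branches. Total: 5 + 6 = 11.

11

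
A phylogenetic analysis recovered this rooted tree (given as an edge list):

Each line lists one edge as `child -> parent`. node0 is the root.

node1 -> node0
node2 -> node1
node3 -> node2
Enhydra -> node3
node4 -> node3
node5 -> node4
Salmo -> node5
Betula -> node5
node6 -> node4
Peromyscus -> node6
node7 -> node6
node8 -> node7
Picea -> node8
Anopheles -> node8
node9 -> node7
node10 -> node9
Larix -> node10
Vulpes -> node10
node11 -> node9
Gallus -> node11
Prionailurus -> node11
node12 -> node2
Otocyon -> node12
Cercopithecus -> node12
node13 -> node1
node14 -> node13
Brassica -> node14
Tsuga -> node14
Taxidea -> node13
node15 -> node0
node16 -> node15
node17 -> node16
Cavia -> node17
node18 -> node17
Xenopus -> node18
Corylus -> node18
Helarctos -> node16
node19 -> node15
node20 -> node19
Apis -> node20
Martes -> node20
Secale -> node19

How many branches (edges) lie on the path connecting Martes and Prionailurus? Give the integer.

The MRCA of Martes and Prionailurus is the root of the tree.
From Martes up to that node: 4 branches. From Prionailurus up to the same node: 9 branches. Total: 4 + 9 = 13.

13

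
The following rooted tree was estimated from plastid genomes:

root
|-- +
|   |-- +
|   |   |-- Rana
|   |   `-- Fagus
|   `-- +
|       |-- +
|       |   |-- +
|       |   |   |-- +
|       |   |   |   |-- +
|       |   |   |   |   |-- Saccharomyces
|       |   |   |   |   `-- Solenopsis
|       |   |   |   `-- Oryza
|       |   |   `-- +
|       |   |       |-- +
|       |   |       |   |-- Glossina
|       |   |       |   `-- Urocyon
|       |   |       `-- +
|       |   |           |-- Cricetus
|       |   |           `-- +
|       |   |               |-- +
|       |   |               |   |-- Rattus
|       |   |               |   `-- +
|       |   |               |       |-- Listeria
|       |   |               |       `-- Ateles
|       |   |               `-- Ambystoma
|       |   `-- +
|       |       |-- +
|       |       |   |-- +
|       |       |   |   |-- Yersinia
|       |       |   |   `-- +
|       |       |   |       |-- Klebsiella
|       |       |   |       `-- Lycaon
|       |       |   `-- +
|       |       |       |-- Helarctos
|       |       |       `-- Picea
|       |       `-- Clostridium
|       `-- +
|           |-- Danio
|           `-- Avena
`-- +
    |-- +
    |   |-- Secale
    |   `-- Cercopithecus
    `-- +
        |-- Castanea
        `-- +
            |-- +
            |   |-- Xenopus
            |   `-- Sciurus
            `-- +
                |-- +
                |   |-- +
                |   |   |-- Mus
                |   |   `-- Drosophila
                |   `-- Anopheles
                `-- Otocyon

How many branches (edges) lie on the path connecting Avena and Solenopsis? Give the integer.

The MRCA of Avena and Solenopsis is the node subtending (((((Saccharomyces,Solenopsis),Oryza),((Glossina,Urocyon),(Cricetus,((Rattus,(Listeria,Ateles)),Ambystoma)))),(((Yersinia,(Klebsiella,Lycaon)),(Helarctos,Picea)),Clostridium)),(Danio,Avena)).
From Avena up to that node: 2 branches. From Solenopsis up to the same node: 5 branches. Total: 2 + 5 = 7.

7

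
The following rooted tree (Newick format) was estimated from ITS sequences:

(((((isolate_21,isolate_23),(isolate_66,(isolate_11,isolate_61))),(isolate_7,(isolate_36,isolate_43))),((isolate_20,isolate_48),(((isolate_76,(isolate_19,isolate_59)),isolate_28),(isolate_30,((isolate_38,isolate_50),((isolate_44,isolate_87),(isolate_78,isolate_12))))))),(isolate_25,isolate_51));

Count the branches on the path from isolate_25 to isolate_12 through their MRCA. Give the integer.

10

The MRCA of isolate_25 and isolate_12 is the root of the tree.
From isolate_25 up to that node: 2 branches. From isolate_12 up to the same node: 8 branches. Total: 2 + 8 = 10.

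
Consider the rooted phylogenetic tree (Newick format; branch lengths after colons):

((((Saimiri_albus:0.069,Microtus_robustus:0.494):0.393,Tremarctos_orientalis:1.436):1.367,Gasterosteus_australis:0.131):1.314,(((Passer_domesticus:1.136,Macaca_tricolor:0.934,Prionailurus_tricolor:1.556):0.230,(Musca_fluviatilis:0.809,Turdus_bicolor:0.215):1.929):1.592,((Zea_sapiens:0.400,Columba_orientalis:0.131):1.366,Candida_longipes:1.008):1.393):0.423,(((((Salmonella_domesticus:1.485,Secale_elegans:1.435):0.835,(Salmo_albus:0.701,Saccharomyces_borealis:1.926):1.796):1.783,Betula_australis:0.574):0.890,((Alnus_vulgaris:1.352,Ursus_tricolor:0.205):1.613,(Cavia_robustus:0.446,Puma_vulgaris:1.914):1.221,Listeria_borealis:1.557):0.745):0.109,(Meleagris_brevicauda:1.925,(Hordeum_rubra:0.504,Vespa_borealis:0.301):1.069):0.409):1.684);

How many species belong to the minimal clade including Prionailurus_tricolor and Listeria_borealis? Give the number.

25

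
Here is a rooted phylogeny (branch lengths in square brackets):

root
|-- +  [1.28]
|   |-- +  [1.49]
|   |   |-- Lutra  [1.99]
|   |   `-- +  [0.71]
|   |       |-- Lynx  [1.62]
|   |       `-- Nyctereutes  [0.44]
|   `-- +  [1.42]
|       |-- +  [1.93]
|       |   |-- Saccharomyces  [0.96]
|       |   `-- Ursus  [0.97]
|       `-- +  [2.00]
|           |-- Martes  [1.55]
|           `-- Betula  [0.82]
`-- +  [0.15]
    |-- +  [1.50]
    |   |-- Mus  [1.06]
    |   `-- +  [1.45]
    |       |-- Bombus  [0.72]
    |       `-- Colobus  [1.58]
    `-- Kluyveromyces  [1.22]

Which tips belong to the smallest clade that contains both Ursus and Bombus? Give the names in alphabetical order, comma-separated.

Betula, Bombus, Colobus, Kluyveromyces, Lutra, Lynx, Martes, Mus, Nyctereutes, Saccharomyces, Ursus

Tracing Ursus: it sits inside (Saccharomyces,Ursus).
Tracing Bombus: it sits inside (Bombus,Colobus).
The smallest clade enclosing both is the whole tree (their MRCA is the root), so the answer is all 11 tips in alphabetical order.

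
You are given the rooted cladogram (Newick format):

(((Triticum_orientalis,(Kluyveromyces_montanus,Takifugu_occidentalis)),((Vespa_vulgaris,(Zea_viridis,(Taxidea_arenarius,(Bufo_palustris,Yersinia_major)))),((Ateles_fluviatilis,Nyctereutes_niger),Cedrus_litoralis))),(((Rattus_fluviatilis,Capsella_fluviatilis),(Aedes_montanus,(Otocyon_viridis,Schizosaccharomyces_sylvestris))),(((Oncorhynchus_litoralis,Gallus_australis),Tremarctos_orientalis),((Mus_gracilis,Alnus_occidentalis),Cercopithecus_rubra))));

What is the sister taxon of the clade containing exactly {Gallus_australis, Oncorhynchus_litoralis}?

Tremarctos_orientalis

The clade containing exactly {Gallus_australis, Oncorhynchus_litoralis} attaches to the tree at the node subtending ((Oncorhynchus_litoralis,Gallus_australis),Tremarctos_orientalis).
The other lineage descending from that same node — the sister group — is the single tip Tremarctos_orientalis.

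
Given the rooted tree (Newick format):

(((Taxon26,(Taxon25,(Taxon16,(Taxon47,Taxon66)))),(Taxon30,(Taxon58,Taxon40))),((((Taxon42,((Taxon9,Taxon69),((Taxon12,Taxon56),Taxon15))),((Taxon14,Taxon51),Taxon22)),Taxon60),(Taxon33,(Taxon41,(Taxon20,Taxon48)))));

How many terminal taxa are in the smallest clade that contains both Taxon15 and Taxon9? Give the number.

5

The MRCA of Taxon15 and Taxon9 is the node subtending ((Taxon9,Taxon69),((Taxon12,Taxon56),Taxon15)).
That clade contains 5 terminal taxa: Taxon12, Taxon15, Taxon56, Taxon69, Taxon9.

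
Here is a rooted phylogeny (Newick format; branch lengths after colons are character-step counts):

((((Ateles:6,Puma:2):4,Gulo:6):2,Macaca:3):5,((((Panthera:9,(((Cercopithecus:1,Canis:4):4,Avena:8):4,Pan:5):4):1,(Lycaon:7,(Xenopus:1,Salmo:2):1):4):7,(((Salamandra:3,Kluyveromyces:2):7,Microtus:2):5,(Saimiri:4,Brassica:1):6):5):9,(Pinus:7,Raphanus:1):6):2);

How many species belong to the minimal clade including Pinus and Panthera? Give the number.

15

The MRCA of Pinus and Panthera is the node subtending ((((Panthera,(((Cercopithecus,Canis),Avena),Pan)),(Lycaon,(Xenopus,Salmo))),(((Salamandra,Kluyveromyces),Microtus),(Saimiri,Brassica))),(Pinus,Raphanus)).
That clade contains 15 terminal taxa: Avena, Brassica, Canis, Cercopithecus, Kluyveromyces, Lycaon, Microtus, Pan, Panthera, Pinus, Raphanus, Saimiri, Salamandra, Salmo, Xenopus.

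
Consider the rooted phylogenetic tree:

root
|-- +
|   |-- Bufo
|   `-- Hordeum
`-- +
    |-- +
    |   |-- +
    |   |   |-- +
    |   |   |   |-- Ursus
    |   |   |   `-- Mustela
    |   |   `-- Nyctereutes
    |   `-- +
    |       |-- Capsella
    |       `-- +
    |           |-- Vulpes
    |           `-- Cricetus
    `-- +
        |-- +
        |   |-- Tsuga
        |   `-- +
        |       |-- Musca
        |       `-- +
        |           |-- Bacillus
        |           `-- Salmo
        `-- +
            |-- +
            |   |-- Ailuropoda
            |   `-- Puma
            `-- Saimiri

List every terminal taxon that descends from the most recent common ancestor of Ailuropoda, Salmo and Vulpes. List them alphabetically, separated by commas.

Tracing Ailuropoda: it sits inside (Ailuropoda,Puma).
Tracing Salmo: it sits inside (Bacillus,Salmo).
Tracing Vulpes: it sits inside (Vulpes,Cricetus).
The smallest clade enclosing all 3 is ((((Ursus,Mustela),Nyctereutes),(Capsella,(Vulpes,Cricetus))),((Tsuga,(Musca,(Bacillus,Salmo))),((Ailuropoda,Puma),Saimiri))); the answer is its 13 terminal taxa in alphabetical order.

Ailuropoda, Bacillus, Capsella, Cricetus, Musca, Mustela, Nyctereutes, Puma, Saimiri, Salmo, Tsuga, Ursus, Vulpes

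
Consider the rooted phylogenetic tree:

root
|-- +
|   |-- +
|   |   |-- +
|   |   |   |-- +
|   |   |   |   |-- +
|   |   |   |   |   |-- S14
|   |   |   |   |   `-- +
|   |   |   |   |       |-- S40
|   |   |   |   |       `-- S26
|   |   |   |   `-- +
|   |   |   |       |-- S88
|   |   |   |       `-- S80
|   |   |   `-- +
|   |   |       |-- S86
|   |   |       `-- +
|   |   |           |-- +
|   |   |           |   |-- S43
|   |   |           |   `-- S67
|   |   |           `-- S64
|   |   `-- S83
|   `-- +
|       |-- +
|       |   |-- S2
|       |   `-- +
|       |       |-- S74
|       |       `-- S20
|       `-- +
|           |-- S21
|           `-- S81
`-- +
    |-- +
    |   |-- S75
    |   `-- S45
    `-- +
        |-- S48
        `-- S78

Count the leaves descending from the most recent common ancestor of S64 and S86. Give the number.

The MRCA of S64 and S86 is the node subtending (S86,((S43,S67),S64)).
That clade contains 4 terminal taxa: S43, S64, S67, S86.

4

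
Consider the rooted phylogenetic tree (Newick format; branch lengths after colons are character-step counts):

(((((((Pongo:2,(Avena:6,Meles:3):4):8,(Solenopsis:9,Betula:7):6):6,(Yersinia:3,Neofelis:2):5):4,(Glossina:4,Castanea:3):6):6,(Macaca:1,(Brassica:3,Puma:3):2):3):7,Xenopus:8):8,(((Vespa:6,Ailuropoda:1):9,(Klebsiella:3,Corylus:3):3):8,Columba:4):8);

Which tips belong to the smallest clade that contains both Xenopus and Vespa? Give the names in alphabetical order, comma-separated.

Tracing Xenopus: it sits inside ((((((Pongo,(Avena,Meles)),(Solenopsis,Betula)),(Yersinia,Neofelis)),(Glossina,Castanea)),(Macaca,(Brassica,Puma))),Xenopus).
Tracing Vespa: it sits inside (Vespa,Ailuropoda).
The smallest clade enclosing both is the whole tree (their MRCA is the root), so the answer is all 18 tips in alphabetical order.

Ailuropoda, Avena, Betula, Brassica, Castanea, Columba, Corylus, Glossina, Klebsiella, Macaca, Meles, Neofelis, Pongo, Puma, Solenopsis, Vespa, Xenopus, Yersinia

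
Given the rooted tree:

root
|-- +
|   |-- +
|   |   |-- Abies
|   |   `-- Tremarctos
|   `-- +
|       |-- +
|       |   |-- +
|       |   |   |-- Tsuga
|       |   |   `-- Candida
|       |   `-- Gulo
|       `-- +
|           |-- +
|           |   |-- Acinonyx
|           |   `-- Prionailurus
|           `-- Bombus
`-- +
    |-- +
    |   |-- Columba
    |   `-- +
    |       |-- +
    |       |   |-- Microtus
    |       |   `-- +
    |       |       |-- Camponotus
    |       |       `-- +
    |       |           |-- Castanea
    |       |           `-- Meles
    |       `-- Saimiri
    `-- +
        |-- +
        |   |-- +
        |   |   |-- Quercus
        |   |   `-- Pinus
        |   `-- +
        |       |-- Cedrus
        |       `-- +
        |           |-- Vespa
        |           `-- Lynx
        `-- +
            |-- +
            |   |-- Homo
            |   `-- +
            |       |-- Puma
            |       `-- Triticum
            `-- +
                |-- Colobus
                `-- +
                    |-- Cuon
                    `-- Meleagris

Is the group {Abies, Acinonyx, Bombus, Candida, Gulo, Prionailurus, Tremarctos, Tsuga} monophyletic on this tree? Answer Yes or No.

The most recent common ancestor of these taxa subtends ((Abies,Tremarctos),(((Tsuga,Candida),Gulo),((Acinonyx,Prionailurus),Bombus))).
That clade has exactly 8 tips — every listed taxon and nothing else — so the group is monophyletic.

Yes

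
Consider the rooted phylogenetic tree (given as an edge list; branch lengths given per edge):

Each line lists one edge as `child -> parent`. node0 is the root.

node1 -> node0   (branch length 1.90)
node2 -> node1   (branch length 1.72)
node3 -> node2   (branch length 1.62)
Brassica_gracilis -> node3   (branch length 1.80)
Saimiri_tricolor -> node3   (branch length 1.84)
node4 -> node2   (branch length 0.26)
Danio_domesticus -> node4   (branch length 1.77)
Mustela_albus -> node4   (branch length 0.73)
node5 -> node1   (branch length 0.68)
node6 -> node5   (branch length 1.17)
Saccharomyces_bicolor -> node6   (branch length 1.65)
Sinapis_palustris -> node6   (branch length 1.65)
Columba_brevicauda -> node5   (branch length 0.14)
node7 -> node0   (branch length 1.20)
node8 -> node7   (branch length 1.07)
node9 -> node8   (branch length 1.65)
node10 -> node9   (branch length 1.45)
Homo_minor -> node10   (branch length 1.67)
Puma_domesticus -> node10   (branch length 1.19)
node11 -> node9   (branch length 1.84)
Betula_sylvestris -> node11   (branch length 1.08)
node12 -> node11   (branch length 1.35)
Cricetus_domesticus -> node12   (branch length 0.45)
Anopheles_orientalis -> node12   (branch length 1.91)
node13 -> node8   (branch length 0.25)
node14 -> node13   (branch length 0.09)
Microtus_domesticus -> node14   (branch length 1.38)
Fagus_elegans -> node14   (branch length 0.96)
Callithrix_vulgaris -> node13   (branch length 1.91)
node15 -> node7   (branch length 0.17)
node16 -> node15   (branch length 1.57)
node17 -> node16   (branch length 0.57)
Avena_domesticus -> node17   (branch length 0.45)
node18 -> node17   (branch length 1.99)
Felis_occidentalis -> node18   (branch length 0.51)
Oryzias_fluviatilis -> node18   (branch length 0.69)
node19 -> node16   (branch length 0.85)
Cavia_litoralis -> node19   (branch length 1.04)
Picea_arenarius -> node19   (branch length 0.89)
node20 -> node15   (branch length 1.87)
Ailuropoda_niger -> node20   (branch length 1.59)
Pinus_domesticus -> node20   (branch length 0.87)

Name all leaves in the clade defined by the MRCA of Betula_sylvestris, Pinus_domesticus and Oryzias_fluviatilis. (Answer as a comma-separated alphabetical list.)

Ailuropoda_niger, Anopheles_orientalis, Avena_domesticus, Betula_sylvestris, Callithrix_vulgaris, Cavia_litoralis, Cricetus_domesticus, Fagus_elegans, Felis_occidentalis, Homo_minor, Microtus_domesticus, Oryzias_fluviatilis, Picea_arenarius, Pinus_domesticus, Puma_domesticus

Tracing Betula_sylvestris: it sits inside (Betula_sylvestris,(Cricetus_domesticus,Anopheles_orientalis)).
Tracing Pinus_domesticus: it sits inside (Ailuropoda_niger,Pinus_domesticus).
Tracing Oryzias_fluviatilis: it sits inside (Felis_occidentalis,Oryzias_fluviatilis).
The smallest clade enclosing all 3 is ((((Homo_minor,Puma_domesticus),(Betula_sylvestris,(Cricetus_domesticus,Anopheles_orientalis))),((Microtus_domesticus,Fagus_elegans),Callithrix_vulgaris)),(((Avena_domesticus,(Felis_occidentalis,Oryzias_fluviatilis)),(Cavia_litoralis,Picea_arenarius)),(Ailuropoda_niger,Pinus_domesticus))); the answer is its 15 terminal taxa in alphabetical order.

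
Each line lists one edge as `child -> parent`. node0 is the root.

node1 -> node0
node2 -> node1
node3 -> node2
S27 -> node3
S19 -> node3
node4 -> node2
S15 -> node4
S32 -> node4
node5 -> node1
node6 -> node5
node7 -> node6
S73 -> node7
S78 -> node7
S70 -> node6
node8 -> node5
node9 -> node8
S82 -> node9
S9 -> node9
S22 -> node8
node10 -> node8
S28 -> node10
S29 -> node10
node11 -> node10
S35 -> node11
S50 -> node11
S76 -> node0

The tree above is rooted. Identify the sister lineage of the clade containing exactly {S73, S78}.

S70

The clade containing exactly {S73, S78} attaches to the tree at the node subtending ((S73,S78),S70).
The other lineage descending from that same node — the sister group — is the single tip S70.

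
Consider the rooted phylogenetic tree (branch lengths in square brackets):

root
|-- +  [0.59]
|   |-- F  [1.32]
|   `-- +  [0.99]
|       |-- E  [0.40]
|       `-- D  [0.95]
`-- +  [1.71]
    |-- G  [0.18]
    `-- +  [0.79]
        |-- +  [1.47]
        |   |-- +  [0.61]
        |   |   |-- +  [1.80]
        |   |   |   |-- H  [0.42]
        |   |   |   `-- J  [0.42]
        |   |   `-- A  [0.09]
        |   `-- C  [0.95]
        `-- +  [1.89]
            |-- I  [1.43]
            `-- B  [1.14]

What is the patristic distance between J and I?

7.62

The path runs J → … → MRCA → … → I; the MRCA is the node subtending ((((H,J),A),C),(I,B)).
Branch lengths along that path: 0.42 + 1.80 + 0.61 + 1.47 + 1.89 + 1.43 = 7.62.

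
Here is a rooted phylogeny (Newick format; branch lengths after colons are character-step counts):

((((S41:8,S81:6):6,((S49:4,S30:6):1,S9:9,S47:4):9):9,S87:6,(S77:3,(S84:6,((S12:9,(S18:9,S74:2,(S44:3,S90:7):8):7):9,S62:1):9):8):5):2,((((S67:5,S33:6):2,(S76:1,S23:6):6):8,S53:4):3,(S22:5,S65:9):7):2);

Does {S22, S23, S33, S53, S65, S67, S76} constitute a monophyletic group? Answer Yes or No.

The most recent common ancestor of these taxa subtends ((((S67,S33),(S76,S23)),S53),(S22,S65)).
That clade has exactly 7 tips — every listed taxon and nothing else — so the group is monophyletic.

Yes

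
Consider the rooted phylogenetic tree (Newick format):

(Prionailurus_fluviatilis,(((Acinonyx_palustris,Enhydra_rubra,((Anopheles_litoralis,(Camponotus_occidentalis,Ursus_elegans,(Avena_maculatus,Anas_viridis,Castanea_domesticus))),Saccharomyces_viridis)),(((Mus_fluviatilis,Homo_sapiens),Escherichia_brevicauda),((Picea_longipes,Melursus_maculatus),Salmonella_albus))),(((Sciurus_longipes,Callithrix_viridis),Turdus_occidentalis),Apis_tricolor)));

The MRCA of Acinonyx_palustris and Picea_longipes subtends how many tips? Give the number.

The MRCA of Acinonyx_palustris and Picea_longipes is the node subtending ((Acinonyx_palustris,Enhydra_rubra,((Anopheles_litoralis,(Camponotus_occidentalis,Ursus_elegans,(Avena_maculatus,Anas_viridis,Castanea_domesticus))),Saccharomyces_viridis)),(((Mus_fluviatilis,Homo_sapiens),Escherichia_brevicauda),((Picea_longipes,Melursus_maculatus),Salmonella_albus))).
That clade contains 15 terminal taxa: Acinonyx_palustris, Anas_viridis, Anopheles_litoralis, Avena_maculatus, Camponotus_occidentalis, Castanea_domesticus, Enhydra_rubra, Escherichia_brevicauda, Homo_sapiens, Melursus_maculatus, Mus_fluviatilis, Picea_longipes, Saccharomyces_viridis, Salmonella_albus, Ursus_elegans.

15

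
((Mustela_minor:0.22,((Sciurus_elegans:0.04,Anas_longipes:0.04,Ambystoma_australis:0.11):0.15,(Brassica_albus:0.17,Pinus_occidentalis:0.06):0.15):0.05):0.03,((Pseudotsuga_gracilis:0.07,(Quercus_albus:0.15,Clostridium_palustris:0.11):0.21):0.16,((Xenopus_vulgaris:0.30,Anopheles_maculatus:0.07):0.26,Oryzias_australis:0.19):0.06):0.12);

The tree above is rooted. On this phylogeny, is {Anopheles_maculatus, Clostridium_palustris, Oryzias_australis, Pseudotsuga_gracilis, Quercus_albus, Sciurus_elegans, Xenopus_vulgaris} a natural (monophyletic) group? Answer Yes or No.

The MRCA of the listed taxa is the root, so the smallest clade containing them is the whole tree.
That clade also contains Ambystoma_australis, Anas_longipes, Brassica_albus, Mustela_minor, Pinus_occidentalis, which are not in the proposed group, so the group is not monophyletic.

No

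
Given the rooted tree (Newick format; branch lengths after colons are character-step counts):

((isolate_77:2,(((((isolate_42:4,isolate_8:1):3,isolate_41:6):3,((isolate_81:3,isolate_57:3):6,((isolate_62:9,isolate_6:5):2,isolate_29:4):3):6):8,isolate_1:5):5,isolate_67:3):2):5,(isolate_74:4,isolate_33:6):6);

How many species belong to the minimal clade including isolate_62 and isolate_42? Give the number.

The MRCA of isolate_62 and isolate_42 is the node subtending (((isolate_42,isolate_8),isolate_41),((isolate_81,isolate_57),((isolate_62,isolate_6),isolate_29))).
That clade contains 8 terminal taxa: isolate_29, isolate_41, isolate_42, isolate_57, isolate_6, isolate_62, isolate_8, isolate_81.

8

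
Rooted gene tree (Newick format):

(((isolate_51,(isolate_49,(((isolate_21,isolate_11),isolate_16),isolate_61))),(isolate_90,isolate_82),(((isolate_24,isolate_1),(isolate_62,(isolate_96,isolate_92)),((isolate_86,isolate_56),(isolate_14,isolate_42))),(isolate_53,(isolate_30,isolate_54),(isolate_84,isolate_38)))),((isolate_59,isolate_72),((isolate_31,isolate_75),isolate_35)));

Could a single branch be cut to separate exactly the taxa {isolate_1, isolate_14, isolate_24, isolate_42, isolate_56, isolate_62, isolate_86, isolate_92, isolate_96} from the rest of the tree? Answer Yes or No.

The most recent common ancestor of these taxa subtends ((isolate_24,isolate_1),(isolate_62,(isolate_96,isolate_92)),((isolate_86,isolate_56),(isolate_14,isolate_42))).
That clade has exactly 9 tips — every listed taxon and nothing else — so the group is monophyletic.

Yes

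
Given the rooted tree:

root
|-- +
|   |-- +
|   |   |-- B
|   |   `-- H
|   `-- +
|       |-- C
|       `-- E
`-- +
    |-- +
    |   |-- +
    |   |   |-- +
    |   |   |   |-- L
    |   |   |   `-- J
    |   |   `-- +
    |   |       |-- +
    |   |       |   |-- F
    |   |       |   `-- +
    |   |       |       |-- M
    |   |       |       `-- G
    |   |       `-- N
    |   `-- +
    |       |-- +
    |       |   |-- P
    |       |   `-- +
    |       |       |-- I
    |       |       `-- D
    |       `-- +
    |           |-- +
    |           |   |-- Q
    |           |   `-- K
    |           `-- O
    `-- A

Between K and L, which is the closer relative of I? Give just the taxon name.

The MRCA of I and K subtends ((P,(I,D)),((Q,K),O)) (6 taxa).
The MRCA of I and L subtends (((L,J),((F,(M,G)),N)),((P,(I,D)),((Q,K),O))) (12 taxa).
The first is nested inside the second, so I shares a more recent common ancestor with K.

K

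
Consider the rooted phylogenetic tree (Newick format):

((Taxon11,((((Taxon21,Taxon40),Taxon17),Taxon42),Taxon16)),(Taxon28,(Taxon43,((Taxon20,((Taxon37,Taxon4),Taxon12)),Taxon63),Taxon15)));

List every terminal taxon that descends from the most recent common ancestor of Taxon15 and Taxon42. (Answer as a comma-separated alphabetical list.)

Taxon11, Taxon12, Taxon15, Taxon16, Taxon17, Taxon20, Taxon21, Taxon28, Taxon37, Taxon4, Taxon40, Taxon42, Taxon43, Taxon63

Tracing Taxon15: it sits inside (Taxon43,((Taxon20,((Taxon37,Taxon4),Taxon12)),Taxon63),Taxon15).
Tracing Taxon42: it sits inside (((Taxon21,Taxon40),Taxon17),Taxon42).
The smallest clade enclosing both is the whole tree (their MRCA is the root), so the answer is all 14 tips in alphabetical order.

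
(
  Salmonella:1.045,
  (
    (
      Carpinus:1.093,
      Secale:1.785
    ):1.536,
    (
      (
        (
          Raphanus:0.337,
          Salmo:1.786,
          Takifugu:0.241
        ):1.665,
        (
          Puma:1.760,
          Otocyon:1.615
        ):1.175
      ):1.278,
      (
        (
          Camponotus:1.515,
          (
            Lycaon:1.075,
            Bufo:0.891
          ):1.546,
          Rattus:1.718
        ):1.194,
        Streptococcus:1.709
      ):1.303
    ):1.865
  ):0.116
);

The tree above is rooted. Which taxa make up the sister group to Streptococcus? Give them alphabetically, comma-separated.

Streptococcus attaches to the tree at the node subtending ((Camponotus,(Lycaon,Bufo),Rattus),Streptococcus).
The other lineage descending from that same node — the sister group — is (Camponotus,(Lycaon,Bufo),Rattus); its 4 tips in alphabetical order are the answer.

Bufo, Camponotus, Lycaon, Rattus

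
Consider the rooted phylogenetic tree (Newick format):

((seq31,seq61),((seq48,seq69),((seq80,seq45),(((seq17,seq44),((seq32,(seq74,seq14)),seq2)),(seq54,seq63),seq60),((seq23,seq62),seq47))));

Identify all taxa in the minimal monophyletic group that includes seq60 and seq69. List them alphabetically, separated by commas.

Tracing seq60: it sits inside (((seq17,seq44),((seq32,(seq74,seq14)),seq2)),(seq54,seq63),seq60).
Tracing seq69: it sits inside (seq48,seq69).
The smallest clade enclosing both is ((seq48,seq69),((seq80,seq45),(((seq17,seq44),((seq32,(seq74,seq14)),seq2)),(seq54,seq63),seq60),((seq23,seq62),seq47))); the answer is its 16 terminal taxa in alphabetical order.

seq14, seq17, seq2, seq23, seq32, seq44, seq45, seq47, seq48, seq54, seq60, seq62, seq63, seq69, seq74, seq80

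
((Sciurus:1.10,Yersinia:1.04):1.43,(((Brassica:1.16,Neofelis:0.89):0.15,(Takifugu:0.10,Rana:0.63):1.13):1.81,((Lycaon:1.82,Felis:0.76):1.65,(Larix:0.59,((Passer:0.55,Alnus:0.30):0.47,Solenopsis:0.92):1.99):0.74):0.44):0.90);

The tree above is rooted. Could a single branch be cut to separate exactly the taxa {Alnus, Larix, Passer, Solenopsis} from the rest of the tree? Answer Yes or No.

The most recent common ancestor of these taxa subtends (Larix,((Passer,Alnus),Solenopsis)).
That clade has exactly 4 tips — every listed taxon and nothing else — so the group is monophyletic.

Yes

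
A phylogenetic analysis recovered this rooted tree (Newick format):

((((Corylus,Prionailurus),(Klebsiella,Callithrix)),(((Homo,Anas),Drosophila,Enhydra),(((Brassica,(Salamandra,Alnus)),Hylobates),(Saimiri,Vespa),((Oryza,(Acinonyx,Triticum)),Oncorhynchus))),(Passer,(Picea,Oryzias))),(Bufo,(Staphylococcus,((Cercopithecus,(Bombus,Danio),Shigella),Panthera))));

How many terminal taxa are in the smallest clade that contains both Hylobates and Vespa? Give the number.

The MRCA of Hylobates and Vespa is the node subtending (((Brassica,(Salamandra,Alnus)),Hylobates),(Saimiri,Vespa),((Oryza,(Acinonyx,Triticum)),Oncorhynchus)).
That clade contains 10 terminal taxa: Acinonyx, Alnus, Brassica, Hylobates, Oncorhynchus, Oryza, Saimiri, Salamandra, Triticum, Vespa.

10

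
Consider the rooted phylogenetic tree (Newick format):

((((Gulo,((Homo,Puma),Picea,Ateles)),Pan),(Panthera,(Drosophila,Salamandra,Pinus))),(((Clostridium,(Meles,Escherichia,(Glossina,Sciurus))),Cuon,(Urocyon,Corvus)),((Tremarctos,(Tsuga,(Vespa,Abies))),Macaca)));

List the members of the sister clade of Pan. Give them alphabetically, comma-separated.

Ateles, Gulo, Homo, Picea, Puma

Pan attaches to the tree at the node subtending ((Gulo,((Homo,Puma),Picea,Ateles)),Pan).
The other lineage descending from that same node — the sister group — is (Gulo,((Homo,Puma),Picea,Ateles)); its 5 tips in alphabetical order are the answer.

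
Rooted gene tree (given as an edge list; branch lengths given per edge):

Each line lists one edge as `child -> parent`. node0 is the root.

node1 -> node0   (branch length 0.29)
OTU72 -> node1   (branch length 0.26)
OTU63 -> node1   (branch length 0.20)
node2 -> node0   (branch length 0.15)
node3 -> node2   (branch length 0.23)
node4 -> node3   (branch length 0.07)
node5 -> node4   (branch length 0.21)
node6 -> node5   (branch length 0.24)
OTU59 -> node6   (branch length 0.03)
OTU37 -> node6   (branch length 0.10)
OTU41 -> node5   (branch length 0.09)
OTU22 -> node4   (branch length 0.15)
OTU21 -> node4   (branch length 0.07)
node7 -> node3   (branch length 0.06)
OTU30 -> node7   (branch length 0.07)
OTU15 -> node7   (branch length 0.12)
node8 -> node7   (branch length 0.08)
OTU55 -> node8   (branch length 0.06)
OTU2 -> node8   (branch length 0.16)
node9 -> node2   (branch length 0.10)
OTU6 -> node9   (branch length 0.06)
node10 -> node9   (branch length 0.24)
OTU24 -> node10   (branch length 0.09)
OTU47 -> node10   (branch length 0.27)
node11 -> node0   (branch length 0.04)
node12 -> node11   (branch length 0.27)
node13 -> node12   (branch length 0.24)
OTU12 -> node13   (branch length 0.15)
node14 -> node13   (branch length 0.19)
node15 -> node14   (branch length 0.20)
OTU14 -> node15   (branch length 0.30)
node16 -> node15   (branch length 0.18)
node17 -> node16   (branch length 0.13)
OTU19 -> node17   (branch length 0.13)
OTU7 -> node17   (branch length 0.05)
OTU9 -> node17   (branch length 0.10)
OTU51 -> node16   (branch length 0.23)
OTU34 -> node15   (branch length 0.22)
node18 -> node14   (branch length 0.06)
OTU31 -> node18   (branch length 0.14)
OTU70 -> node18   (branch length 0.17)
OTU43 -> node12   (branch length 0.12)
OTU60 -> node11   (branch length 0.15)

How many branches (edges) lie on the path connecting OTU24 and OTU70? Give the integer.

10

The MRCA of OTU24 and OTU70 is the root of the tree.
From OTU24 up to that node: 4 branches. From OTU70 up to the same node: 6 branches. Total: 4 + 6 = 10.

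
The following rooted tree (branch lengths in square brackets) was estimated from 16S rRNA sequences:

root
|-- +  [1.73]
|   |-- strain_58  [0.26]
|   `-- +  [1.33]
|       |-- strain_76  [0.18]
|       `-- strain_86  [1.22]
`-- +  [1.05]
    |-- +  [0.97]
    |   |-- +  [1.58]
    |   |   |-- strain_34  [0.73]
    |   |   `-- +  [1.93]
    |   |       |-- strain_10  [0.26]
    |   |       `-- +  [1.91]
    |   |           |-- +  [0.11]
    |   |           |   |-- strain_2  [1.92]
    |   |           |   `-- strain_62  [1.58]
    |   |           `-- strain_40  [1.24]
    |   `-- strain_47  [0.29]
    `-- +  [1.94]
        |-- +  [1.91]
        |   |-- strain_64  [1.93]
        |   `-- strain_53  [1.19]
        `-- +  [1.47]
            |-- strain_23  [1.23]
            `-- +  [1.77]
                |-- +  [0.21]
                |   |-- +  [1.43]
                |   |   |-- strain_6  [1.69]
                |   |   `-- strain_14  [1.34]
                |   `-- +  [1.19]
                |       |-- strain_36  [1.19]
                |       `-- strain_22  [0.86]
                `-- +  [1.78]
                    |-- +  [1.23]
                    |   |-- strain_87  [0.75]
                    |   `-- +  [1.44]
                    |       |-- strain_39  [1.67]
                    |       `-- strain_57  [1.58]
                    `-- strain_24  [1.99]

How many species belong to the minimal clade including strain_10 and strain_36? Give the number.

17

The MRCA of strain_10 and strain_36 is the node subtending (((strain_34,(strain_10,((strain_2,strain_62),strain_40))),strain_47),((strain_64,strain_53),(strain_23,(((strain_6,strain_14),(strain_36,strain_22)),((strain_87,(strain_39,strain_57)),strain_24))))).
That clade contains 17 terminal taxa: strain_10, strain_14, strain_2, strain_22, strain_23, strain_24, strain_34, strain_36, strain_39, strain_40, strain_47, strain_53, strain_57, strain_6, strain_62, strain_64, strain_87.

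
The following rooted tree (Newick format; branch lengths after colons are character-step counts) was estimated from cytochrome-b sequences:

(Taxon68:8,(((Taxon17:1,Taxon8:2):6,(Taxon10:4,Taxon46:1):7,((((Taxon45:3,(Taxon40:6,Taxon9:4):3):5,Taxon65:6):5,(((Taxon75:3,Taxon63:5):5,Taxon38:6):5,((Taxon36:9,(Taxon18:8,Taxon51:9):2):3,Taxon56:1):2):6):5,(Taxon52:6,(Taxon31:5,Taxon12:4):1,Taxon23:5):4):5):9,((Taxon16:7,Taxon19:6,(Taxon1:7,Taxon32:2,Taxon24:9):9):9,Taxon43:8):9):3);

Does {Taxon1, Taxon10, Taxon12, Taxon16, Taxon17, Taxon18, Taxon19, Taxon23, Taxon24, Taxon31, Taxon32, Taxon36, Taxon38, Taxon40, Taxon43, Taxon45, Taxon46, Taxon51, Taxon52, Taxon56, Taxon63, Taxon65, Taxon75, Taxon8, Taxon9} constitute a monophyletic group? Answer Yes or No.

Yes

The most recent common ancestor of these taxa subtends (((Taxon17,Taxon8),(Taxon10,Taxon46),((((Taxon45,(Taxon40,Taxon9)),Taxon65),(((Taxon75,Taxon63),Taxon38),((Taxon36,(Taxon18,Taxon51)),Taxon56))),(Taxon52,(Taxon31,Taxon12),Taxon23))),((Taxon16,Taxon19,(Taxon1,Taxon32,Taxon24)),Taxon43)).
That clade has exactly 25 tips — every listed taxon and nothing else — so the group is monophyletic.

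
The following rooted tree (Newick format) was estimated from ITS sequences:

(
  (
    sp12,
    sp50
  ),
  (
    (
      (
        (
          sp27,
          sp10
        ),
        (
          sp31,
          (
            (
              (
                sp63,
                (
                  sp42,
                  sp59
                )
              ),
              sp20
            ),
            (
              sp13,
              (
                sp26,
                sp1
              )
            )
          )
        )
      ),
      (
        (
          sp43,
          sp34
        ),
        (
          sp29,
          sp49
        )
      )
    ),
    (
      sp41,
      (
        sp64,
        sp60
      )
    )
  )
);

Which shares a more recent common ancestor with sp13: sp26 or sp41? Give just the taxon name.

The MRCA of sp13 and sp26 subtends (sp13,(sp26,sp1)) (3 taxa).
The MRCA of sp13 and sp41 subtends ((((sp27,sp10),(sp31,(((sp63,(sp42,sp59)),sp20),(sp13,(sp26,sp1))))),((sp43,sp34),(sp29,sp49))),(sp41,(sp64,sp60))) (17 taxa).
The first is nested inside the second, so sp13 shares a more recent common ancestor with sp26.

sp26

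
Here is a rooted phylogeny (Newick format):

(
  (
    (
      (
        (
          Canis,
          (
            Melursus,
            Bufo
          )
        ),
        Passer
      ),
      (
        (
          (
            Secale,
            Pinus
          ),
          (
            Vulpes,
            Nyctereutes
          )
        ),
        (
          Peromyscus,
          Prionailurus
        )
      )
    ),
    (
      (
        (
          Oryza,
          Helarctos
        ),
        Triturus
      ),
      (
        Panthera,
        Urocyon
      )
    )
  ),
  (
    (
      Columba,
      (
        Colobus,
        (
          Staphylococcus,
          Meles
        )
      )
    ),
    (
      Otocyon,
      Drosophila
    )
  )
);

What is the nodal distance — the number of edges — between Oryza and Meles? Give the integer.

10

The MRCA of Oryza and Meles is the root of the tree.
From Oryza up to that node: 5 branches. From Meles up to the same node: 5 branches. Total: 5 + 5 = 10.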